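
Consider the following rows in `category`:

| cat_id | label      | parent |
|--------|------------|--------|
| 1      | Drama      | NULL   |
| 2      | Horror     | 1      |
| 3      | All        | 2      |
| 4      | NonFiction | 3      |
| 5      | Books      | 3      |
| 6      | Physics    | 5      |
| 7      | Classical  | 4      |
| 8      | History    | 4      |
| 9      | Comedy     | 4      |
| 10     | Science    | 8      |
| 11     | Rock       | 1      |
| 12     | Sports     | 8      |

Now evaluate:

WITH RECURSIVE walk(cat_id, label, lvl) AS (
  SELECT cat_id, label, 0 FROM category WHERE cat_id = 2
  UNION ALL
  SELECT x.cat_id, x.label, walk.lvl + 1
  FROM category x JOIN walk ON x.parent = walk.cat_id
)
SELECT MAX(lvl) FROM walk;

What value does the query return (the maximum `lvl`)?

4

Base: cat_id=2 (Horror) at lvl 0.
Iteration 1: rows with parent in {2} -> All (id 3, lvl 1).
Iteration 2: rows with parent in {3} -> NonFiction (id 4, lvl 2), Books (id 5, lvl 2).
Iteration 3: rows with parent in {4,5} -> Physics (id 6, lvl 3), Classical (id 7, lvl 3), History (id 8, lvl 3), Comedy (id 9, lvl 3).
Iteration 4: rows with parent in {6,7,8,9} -> Science (id 10, lvl 4), Sports (id 12, lvl 4).
Iteration 5: no rows with parent in {10,12}; recursion stops.
lvl values: 0, 1, 2, 2, 3, 3, 3, 3, 4, 4; the maximum is 4.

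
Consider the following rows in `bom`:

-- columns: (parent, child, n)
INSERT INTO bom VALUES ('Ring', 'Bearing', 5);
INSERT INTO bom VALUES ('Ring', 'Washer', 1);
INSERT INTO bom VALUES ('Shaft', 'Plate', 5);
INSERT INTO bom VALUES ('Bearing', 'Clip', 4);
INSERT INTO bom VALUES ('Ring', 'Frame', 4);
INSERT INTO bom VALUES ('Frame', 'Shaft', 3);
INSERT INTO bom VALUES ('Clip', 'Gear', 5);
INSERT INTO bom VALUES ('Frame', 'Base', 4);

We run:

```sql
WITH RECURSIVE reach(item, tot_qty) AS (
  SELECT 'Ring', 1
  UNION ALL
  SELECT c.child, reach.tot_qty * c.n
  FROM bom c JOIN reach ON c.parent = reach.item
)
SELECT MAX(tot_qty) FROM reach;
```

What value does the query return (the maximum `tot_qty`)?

Base: (Ring, tot_qty=1).
Iteration 1: components of {Ring} -> Bearing = 1*5 = 5, Frame = 1*4 = 4, Washer = 1*1 = 1.
Iteration 2: components of {Bearing,Frame,Washer} -> Base = 4*4 = 16, Clip = 5*4 = 20, Shaft = 4*3 = 12.
Iteration 3: components of {Base,Clip,Shaft} -> Gear = 20*5 = 100, Plate = 12*5 = 60.
Iteration 4: no further components; recursion stops.
tot_qty values: 1, 5, 1, 4, 20, 16, 12, 100, 60; the maximum is 100.

100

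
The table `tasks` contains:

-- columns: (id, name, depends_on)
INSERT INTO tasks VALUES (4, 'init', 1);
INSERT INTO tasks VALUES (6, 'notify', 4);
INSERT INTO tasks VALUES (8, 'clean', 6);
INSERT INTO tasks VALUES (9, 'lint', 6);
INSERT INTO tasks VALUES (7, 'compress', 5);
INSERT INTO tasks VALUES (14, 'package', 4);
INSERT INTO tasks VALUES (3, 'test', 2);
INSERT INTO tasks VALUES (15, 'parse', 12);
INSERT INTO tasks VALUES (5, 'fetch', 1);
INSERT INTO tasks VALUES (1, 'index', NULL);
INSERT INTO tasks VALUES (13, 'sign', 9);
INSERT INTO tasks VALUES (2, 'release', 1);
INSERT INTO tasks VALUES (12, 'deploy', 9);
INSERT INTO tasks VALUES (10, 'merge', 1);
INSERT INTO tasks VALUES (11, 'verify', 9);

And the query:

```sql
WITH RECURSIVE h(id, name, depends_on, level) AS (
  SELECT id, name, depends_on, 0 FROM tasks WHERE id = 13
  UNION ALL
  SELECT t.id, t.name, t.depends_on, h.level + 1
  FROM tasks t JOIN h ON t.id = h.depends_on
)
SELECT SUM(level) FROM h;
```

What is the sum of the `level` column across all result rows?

10

Base: id=13 (sign), depends_on=9, level 0.
Iteration 1: join on id=9 -> lint (id 9, depends_on=6, level 1).
Iteration 2: join on id=6 -> notify (id 6, depends_on=4, level 2).
Iteration 3: join on id=4 -> init (id 4, depends_on=1, level 3).
Iteration 4: join on id=1 -> index (id 1, depends_on=NULL, level 4).
Iteration 5: depends_on is NULL; no match; recursion stops.
SUM(level) = 0 + 1 + 2 + 3 + 4 = 10.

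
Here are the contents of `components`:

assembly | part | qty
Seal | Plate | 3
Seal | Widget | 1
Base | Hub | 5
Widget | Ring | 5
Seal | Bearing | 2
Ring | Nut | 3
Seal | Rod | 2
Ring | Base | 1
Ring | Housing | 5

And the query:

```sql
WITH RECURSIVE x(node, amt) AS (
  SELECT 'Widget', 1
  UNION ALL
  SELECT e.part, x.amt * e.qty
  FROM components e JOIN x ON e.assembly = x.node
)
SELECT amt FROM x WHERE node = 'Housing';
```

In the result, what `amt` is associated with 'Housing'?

25

Base: (Widget, amt=1).
Iteration 1: components of {Widget} -> Ring = 1*5 = 5.
Iteration 2: components of {Ring} -> Base = 5*1 = 5, Housing = 5*5 = 25, Nut = 5*3 = 15.
Iteration 3: components of {Base,Housing,Nut} -> Hub = 5*5 = 25.
Iteration 4: no further components; recursion stops.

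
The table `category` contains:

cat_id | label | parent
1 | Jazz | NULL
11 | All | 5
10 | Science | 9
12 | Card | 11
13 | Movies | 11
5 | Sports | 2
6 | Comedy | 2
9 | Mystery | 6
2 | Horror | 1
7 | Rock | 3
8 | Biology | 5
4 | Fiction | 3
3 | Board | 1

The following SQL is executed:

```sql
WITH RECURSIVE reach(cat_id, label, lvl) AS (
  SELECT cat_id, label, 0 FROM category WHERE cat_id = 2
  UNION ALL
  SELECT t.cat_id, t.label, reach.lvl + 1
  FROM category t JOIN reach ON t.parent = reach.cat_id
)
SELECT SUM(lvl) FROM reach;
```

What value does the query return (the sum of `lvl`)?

Base: cat_id=2 (Horror) at lvl 0.
Iteration 1: rows with parent in {2} -> Sports (id 5, lvl 1), Comedy (id 6, lvl 1).
Iteration 2: rows with parent in {5,6} -> Biology (id 8, lvl 2), Mystery (id 9, lvl 2), All (id 11, lvl 2).
Iteration 3: rows with parent in {8,9,11} -> Science (id 10, lvl 3), Card (id 12, lvl 3), Movies (id 13, lvl 3).
Iteration 4: no rows with parent in {10,12,13}; recursion stops.
SUM(lvl) = 0 + 1 + 1 + 2 + 2 + 2 + 3 + 3 + 3 = 17.

17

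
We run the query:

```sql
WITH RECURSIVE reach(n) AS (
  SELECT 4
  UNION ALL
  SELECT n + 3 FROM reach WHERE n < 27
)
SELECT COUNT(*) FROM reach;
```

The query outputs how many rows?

9

Base: n=4.
Iteration 1: 4 < 27 holds -> n = 4 + 3 = 7.
Iteration 2: 7 < 27 holds -> n = 7 + 3 = 10.
Iteration 3: 10 < 27 holds -> n = 10 + 3 = 13.
Iteration 4: 13 < 27 holds -> n = 13 + 3 = 16.
Iteration 5: 16 < 27 holds -> n = 16 + 3 = 19.
Iteration 6: 19 < 27 holds -> n = 19 + 3 = 22.
Iteration 7: 22 < 27 holds -> n = 22 + 3 = 25.
Iteration 8: 25 < 27 holds -> n = 25 + 3 = 28.
Iteration 9: 28 < 27 fails; recursion stops.
Total rows emitted: 9.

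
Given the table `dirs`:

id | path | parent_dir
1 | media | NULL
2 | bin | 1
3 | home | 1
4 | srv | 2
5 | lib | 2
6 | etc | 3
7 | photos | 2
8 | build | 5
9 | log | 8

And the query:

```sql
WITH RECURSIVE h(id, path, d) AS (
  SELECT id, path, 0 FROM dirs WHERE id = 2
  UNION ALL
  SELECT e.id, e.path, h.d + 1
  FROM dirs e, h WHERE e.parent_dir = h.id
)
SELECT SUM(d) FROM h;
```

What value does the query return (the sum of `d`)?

8

Base: id=2 (bin) at d 0.
Iteration 1: rows with parent_dir in {2} -> srv (id 4, d 1), lib (id 5, d 1), photos (id 7, d 1).
Iteration 2: rows with parent_dir in {4,5,7} -> build (id 8, d 2).
Iteration 3: rows with parent_dir in {8} -> log (id 9, d 3).
Iteration 4: no rows with parent_dir in {9}; recursion stops.
SUM(d) = 0 + 1 + 1 + 1 + 2 + 3 = 8.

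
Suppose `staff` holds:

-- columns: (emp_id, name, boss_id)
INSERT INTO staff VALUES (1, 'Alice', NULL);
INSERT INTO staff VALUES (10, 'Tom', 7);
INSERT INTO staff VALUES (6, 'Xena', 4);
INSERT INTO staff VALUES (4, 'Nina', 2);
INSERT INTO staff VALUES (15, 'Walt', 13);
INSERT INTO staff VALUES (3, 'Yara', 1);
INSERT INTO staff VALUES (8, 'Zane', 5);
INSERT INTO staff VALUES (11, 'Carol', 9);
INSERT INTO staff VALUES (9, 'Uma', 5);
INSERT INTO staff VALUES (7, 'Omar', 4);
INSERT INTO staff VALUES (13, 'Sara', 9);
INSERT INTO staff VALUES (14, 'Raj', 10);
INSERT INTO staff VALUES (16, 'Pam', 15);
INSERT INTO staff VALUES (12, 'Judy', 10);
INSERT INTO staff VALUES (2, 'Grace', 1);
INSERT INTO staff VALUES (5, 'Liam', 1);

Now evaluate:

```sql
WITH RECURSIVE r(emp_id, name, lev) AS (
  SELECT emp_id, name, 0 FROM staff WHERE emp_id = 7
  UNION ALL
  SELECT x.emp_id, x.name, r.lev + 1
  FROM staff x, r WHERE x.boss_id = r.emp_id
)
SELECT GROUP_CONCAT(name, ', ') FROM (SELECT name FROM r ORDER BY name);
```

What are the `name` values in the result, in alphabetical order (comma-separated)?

Base: emp_id=7 (Omar) at lev 0.
Iteration 1: rows with boss_id in {7} -> Tom (id 10, lev 1).
Iteration 2: rows with boss_id in {10} -> Judy (id 12, lev 2), Raj (id 14, lev 2).
Iteration 3: no rows with boss_id in {12,14}; recursion stops.

Judy, Omar, Raj, Tom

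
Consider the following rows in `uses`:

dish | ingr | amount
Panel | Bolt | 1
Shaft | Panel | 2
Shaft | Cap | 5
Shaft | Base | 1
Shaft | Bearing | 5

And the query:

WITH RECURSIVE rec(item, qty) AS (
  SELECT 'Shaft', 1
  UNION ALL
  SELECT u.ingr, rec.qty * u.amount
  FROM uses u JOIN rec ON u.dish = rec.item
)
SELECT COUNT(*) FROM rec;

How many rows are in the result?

6

Base: (Shaft, qty=1).
Iteration 1: components of {Shaft} -> Base = 1*1 = 1, Bearing = 1*5 = 5, Cap = 1*5 = 5, Panel = 1*2 = 2.
Iteration 2: components of {Base,Bearing,Cap,Panel} -> Bolt = 2*1 = 2.
Iteration 3: no further components; recursion stops.
Total rows emitted: 6.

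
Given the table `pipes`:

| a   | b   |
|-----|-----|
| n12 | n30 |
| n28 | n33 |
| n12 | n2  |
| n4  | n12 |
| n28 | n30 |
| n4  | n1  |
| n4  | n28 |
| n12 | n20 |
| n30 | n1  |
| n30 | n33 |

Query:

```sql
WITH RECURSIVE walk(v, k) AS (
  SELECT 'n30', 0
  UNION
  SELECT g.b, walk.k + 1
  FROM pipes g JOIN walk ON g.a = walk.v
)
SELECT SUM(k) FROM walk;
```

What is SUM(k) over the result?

Base: (n30, k=0).
Iteration 1: edges from {n30} -> (n1, k=1), (n33, k=1).
Iteration 2: no outgoing edges from {n1,n33}; recursion stops.
SUM(k) = 0 + 1 + 1 = 2.

2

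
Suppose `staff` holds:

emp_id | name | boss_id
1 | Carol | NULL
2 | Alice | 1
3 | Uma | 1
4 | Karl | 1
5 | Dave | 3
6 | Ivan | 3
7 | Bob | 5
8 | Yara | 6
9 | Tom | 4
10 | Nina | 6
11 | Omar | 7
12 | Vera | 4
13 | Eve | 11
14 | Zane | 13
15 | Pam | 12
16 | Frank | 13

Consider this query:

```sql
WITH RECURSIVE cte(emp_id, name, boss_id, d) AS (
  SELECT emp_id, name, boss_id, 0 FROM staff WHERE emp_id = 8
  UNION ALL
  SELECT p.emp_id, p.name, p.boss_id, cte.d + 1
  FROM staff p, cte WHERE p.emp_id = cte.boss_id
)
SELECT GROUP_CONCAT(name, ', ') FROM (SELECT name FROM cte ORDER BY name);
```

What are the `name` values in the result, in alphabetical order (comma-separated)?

Carol, Ivan, Uma, Yara

Base: emp_id=8 (Yara), boss_id=6, d 0.
Iteration 1: join on emp_id=6 -> Ivan (id 6, boss_id=3, d 1).
Iteration 2: join on emp_id=3 -> Uma (id 3, boss_id=1, d 2).
Iteration 3: join on emp_id=1 -> Carol (id 1, boss_id=NULL, d 3).
Iteration 4: boss_id is NULL; no match; recursion stops.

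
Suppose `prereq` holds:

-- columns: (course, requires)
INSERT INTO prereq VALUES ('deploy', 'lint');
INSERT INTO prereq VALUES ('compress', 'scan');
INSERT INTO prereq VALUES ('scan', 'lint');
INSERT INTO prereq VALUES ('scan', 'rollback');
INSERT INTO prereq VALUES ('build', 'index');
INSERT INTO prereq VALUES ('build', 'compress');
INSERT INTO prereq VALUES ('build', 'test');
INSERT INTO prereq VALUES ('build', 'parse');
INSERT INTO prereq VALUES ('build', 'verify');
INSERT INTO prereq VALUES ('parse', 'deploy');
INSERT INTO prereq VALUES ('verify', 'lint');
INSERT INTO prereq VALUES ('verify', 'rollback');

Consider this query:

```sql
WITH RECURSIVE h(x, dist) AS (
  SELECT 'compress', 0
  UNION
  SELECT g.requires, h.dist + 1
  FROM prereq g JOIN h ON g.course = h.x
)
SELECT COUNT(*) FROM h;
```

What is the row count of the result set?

Base: (compress, dist=0).
Iteration 1: edges from {compress} -> (scan, dist=1).
Iteration 2: edges from {scan} -> (lint, dist=2), (rollback, dist=2).
Iteration 3: no outgoing edges from {lint,rollback}; recursion stops.
Total rows emitted: 4.

4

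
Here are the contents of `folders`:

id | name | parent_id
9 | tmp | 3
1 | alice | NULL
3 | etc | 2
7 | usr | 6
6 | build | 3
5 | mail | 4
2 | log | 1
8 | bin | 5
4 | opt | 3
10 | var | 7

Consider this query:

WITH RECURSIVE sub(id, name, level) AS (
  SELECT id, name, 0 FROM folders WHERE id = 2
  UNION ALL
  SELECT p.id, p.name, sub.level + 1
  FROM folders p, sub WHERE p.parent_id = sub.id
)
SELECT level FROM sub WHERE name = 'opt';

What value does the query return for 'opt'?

Base: id=2 (log) at level 0.
Iteration 1: rows with parent_id in {2} -> etc (id 3, level 1).
Iteration 2: rows with parent_id in {3} -> opt (id 4, level 2), build (id 6, level 2), tmp (id 9, level 2).
Iteration 3: rows with parent_id in {4,6,9} -> mail (id 5, level 3), usr (id 7, level 3).
Iteration 4: rows with parent_id in {5,7} -> bin (id 8, level 4), var (id 10, level 4).
Iteration 5: no rows with parent_id in {8,10}; recursion stops.

2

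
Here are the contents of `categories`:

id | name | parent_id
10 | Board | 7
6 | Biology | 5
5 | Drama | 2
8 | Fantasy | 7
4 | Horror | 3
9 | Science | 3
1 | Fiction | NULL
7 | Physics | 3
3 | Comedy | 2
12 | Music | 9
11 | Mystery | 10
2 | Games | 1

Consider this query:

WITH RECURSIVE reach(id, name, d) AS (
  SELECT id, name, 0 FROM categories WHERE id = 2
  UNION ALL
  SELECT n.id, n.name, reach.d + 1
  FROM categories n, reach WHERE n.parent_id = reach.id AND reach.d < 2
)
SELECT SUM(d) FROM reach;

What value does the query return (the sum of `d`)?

10

Base: id=2 (Games) at d 0.
Iteration 1: rows with parent_id in {2} -> Comedy (id 3, d 1), Drama (id 5, d 1).
Iteration 2: rows with parent_id in {3,5} -> Horror (id 4, d 2), Biology (id 6, d 2), Physics (id 7, d 2), Science (id 9, d 2).
Iteration 3: d < 2 fails for all current rows; recursion stops.
SUM(d) = 0 + 1 + 1 + 2 + 2 + 2 + 2 = 10.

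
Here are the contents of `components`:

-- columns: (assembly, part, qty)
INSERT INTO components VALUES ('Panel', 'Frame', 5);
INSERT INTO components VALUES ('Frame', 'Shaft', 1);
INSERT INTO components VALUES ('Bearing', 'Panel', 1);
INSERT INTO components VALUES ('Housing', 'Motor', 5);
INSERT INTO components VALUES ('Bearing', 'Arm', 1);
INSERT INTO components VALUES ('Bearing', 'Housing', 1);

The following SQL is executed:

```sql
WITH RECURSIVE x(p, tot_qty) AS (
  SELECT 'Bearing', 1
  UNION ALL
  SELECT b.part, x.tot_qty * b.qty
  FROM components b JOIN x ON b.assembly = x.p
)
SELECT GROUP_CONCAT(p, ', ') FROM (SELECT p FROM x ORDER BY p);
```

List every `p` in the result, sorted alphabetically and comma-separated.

Arm, Bearing, Frame, Housing, Motor, Panel, Shaft

Base: (Bearing, tot_qty=1).
Iteration 1: components of {Bearing} -> Arm = 1*1 = 1, Housing = 1*1 = 1, Panel = 1*1 = 1.
Iteration 2: components of {Arm,Housing,Panel} -> Frame = 1*5 = 5, Motor = 1*5 = 5.
Iteration 3: components of {Frame,Motor} -> Shaft = 5*1 = 5.
Iteration 4: no further components; recursion stops.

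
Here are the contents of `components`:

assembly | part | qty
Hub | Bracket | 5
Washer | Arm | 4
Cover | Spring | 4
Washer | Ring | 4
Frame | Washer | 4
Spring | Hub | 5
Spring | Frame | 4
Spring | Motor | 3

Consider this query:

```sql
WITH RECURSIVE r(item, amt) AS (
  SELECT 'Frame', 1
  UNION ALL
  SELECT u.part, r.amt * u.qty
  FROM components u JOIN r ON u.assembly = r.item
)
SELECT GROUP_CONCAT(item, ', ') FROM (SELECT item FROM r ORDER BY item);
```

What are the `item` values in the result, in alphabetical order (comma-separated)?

Base: (Frame, amt=1).
Iteration 1: components of {Frame} -> Washer = 1*4 = 4.
Iteration 2: components of {Washer} -> Arm = 4*4 = 16, Ring = 4*4 = 16.
Iteration 3: no further components; recursion stops.

Arm, Frame, Ring, Washer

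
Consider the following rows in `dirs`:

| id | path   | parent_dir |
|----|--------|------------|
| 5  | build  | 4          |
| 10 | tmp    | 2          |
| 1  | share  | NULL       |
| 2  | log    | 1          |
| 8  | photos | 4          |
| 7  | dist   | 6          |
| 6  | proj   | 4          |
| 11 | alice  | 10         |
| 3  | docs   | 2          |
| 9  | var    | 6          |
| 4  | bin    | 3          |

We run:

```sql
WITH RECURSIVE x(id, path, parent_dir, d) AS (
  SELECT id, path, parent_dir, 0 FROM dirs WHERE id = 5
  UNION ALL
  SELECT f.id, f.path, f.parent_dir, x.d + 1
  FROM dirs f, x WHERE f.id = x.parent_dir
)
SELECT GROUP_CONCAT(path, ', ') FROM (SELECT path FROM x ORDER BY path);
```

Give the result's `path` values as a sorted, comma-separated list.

Base: id=5 (build), parent_dir=4, d 0.
Iteration 1: join on id=4 -> bin (id 4, parent_dir=3, d 1).
Iteration 2: join on id=3 -> docs (id 3, parent_dir=2, d 2).
Iteration 3: join on id=2 -> log (id 2, parent_dir=1, d 3).
Iteration 4: join on id=1 -> share (id 1, parent_dir=NULL, d 4).
Iteration 5: parent_dir is NULL; no match; recursion stops.

bin, build, docs, log, share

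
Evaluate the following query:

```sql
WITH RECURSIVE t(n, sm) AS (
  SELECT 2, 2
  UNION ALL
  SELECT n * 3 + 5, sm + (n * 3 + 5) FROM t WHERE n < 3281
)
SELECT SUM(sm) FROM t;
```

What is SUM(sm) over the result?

22032

Base: n=2, sm=2.
Iteration 1: 2 < 3281 holds -> n = 2 * 3 + 5 = 11, sm = 2 + 11 = 13.
Iteration 2: 11 < 3281 holds -> n = 11 * 3 + 5 = 38, sm = 13 + 38 = 51.
Iteration 3: 38 < 3281 holds -> n = 38 * 3 + 5 = 119, sm = 51 + 119 = 170.
Iteration 4: 119 < 3281 holds -> n = 119 * 3 + 5 = 362, sm = 170 + 362 = 532.
Iteration 5: 362 < 3281 holds -> n = 362 * 3 + 5 = 1091, sm = 532 + 1091 = 1623.
Iteration 6: 1091 < 3281 holds -> n = 1091 * 3 + 5 = 3278, sm = 1623 + 3278 = 4901.
Iteration 7: 3278 < 3281 holds -> n = 3278 * 3 + 5 = 9839, sm = 4901 + 9839 = 14740.
Iteration 8: 9839 < 3281 fails; recursion stops.
SUM(sm) = 2 + 13 + 51 + 170 + 532 + 1623 + 4901 + 14740 = 22032.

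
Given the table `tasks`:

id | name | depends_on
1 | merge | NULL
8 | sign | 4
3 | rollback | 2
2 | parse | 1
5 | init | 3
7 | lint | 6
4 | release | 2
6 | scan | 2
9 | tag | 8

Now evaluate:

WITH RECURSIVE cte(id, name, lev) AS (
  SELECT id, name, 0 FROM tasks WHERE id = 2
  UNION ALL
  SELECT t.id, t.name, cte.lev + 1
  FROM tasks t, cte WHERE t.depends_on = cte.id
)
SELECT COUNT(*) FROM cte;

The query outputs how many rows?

8

Base: id=2 (parse) at lev 0.
Iteration 1: rows with depends_on in {2} -> rollback (id 3, lev 1), release (id 4, lev 1), scan (id 6, lev 1).
Iteration 2: rows with depends_on in {3,4,6} -> init (id 5, lev 2), lint (id 7, lev 2), sign (id 8, lev 2).
Iteration 3: rows with depends_on in {5,7,8} -> tag (id 9, lev 3).
Iteration 4: no rows with depends_on in {9}; recursion stops.
Total rows emitted: 8.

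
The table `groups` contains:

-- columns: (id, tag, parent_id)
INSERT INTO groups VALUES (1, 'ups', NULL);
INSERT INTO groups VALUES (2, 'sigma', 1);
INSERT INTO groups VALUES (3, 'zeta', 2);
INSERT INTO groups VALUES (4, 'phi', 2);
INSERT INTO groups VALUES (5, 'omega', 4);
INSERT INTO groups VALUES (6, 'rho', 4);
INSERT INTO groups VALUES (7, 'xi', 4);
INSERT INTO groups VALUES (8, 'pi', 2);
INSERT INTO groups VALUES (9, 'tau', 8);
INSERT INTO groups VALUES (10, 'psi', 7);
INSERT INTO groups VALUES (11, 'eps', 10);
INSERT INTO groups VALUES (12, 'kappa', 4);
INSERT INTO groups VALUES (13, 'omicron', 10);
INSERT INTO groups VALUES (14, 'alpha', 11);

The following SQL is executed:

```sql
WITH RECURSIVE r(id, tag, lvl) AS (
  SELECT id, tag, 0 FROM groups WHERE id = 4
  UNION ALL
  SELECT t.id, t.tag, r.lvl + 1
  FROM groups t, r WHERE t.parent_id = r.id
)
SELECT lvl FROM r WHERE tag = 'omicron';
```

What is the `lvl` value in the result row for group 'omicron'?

Base: id=4 (phi) at lvl 0.
Iteration 1: rows with parent_id in {4} -> omega (id 5, lvl 1), rho (id 6, lvl 1), xi (id 7, lvl 1), kappa (id 12, lvl 1).
Iteration 2: rows with parent_id in {5,6,7,12} -> psi (id 10, lvl 2).
Iteration 3: rows with parent_id in {10} -> eps (id 11, lvl 3), omicron (id 13, lvl 3).
Iteration 4: rows with parent_id in {11,13} -> alpha (id 14, lvl 4).
Iteration 5: no rows with parent_id in {14}; recursion stops.

3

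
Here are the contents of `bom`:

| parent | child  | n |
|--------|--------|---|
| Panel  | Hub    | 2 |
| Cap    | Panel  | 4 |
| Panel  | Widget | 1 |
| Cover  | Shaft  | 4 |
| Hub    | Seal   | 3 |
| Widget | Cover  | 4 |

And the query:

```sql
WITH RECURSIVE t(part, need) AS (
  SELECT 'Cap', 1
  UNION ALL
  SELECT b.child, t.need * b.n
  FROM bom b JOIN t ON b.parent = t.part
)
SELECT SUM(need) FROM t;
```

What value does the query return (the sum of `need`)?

121

Base: (Cap, need=1).
Iteration 1: components of {Cap} -> Panel = 1*4 = 4.
Iteration 2: components of {Panel} -> Hub = 4*2 = 8, Widget = 4*1 = 4.
Iteration 3: components of {Hub,Widget} -> Cover = 4*4 = 16, Seal = 8*3 = 24.
Iteration 4: components of {Cover,Seal} -> Shaft = 16*4 = 64.
Iteration 5: no further components; recursion stops.
SUM(need) = 1 + 4 + 8 + 4 + 24 + 16 + 64 = 121.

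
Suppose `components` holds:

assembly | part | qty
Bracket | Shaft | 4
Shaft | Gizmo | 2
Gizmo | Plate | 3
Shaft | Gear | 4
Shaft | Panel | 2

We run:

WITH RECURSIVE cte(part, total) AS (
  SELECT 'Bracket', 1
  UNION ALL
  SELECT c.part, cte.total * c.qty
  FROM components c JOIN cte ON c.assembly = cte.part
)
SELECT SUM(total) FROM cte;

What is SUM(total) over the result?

Base: (Bracket, total=1).
Iteration 1: components of {Bracket} -> Shaft = 1*4 = 4.
Iteration 2: components of {Shaft} -> Gear = 4*4 = 16, Gizmo = 4*2 = 8, Panel = 4*2 = 8.
Iteration 3: components of {Gear,Gizmo,Panel} -> Plate = 8*3 = 24.
Iteration 4: no further components; recursion stops.
SUM(total) = 1 + 4 + 8 + 16 + 8 + 24 = 61.

61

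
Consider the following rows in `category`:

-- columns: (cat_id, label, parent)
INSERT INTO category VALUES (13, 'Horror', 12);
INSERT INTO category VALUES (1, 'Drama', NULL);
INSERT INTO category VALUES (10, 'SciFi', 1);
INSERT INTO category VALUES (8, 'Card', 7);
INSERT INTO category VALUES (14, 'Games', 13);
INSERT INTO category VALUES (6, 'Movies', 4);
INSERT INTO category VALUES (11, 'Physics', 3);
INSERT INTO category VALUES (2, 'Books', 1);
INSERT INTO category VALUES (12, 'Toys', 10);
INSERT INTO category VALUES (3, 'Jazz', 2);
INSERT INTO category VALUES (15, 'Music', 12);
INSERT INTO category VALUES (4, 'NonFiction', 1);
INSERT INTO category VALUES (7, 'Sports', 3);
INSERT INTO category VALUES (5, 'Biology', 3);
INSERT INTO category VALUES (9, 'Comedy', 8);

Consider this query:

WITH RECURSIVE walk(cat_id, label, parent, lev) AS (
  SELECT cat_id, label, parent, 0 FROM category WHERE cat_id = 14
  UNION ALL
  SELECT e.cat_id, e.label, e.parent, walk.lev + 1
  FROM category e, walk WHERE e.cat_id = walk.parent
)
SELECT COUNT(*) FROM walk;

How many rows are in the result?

Base: cat_id=14 (Games), parent=13, lev 0.
Iteration 1: join on cat_id=13 -> Horror (id 13, parent=12, lev 1).
Iteration 2: join on cat_id=12 -> Toys (id 12, parent=10, lev 2).
Iteration 3: join on cat_id=10 -> SciFi (id 10, parent=1, lev 3).
Iteration 4: join on cat_id=1 -> Drama (id 1, parent=NULL, lev 4).
Iteration 5: parent is NULL; no match; recursion stops.
Total rows emitted: 5.

5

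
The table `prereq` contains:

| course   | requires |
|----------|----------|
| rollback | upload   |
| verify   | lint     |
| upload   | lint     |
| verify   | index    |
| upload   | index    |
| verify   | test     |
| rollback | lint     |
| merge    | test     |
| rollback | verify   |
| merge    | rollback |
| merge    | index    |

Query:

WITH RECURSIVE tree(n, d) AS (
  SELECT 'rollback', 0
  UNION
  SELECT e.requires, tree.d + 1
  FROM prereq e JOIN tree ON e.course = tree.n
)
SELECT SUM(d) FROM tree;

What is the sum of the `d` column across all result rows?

Base: (rollback, d=0).
Iteration 1: edges from {rollback} -> (lint, d=1), (upload, d=1), (verify, d=1).
Iteration 2: edges from {lint,upload,verify} -> (index, d=2), (lint, d=2), (test, d=2). [UNION drops 2 duplicate row(s)]
Iteration 3: no outgoing edges from {index,lint,test}; recursion stops.
SUM(d) = 0 + 1 + 1 + 1 + 2 + 2 + 2 = 9.

9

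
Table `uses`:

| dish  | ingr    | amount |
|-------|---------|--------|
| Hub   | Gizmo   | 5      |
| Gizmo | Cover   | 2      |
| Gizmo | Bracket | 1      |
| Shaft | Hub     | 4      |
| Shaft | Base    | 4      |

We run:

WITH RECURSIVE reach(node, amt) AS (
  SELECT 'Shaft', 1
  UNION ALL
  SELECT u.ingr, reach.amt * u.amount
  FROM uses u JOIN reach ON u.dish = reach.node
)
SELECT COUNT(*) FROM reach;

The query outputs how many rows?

6

Base: (Shaft, amt=1).
Iteration 1: components of {Shaft} -> Base = 1*4 = 4, Hub = 1*4 = 4.
Iteration 2: components of {Base,Hub} -> Gizmo = 4*5 = 20.
Iteration 3: components of {Gizmo} -> Bracket = 20*1 = 20, Cover = 20*2 = 40.
Iteration 4: no further components; recursion stops.
Total rows emitted: 6.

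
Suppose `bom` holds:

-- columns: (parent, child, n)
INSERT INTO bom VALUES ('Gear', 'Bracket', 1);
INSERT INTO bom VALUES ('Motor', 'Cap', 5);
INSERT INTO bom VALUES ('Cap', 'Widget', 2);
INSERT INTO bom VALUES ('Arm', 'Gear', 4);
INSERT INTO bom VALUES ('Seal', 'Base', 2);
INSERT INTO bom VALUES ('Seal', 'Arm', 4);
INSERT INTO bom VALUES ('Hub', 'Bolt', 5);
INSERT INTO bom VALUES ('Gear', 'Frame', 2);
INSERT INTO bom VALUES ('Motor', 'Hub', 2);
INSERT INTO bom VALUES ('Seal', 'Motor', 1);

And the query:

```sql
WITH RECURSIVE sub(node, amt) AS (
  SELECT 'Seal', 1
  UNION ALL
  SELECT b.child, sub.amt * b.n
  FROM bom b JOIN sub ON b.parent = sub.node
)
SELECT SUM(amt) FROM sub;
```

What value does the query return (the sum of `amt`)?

Base: (Seal, amt=1).
Iteration 1: components of {Seal} -> Arm = 1*4 = 4, Base = 1*2 = 2, Motor = 1*1 = 1.
Iteration 2: components of {Arm,Base,Motor} -> Cap = 1*5 = 5, Gear = 4*4 = 16, Hub = 1*2 = 2.
Iteration 3: components of {Cap,Gear,Hub} -> Bolt = 2*5 = 10, Bracket = 16*1 = 16, Frame = 16*2 = 32, Widget = 5*2 = 10.
Iteration 4: no further components; recursion stops.
SUM(amt) = 1 + 1 + 2 + 4 + 2 + 5 + 16 + 10 + 10 + 16 + 32 = 99.

99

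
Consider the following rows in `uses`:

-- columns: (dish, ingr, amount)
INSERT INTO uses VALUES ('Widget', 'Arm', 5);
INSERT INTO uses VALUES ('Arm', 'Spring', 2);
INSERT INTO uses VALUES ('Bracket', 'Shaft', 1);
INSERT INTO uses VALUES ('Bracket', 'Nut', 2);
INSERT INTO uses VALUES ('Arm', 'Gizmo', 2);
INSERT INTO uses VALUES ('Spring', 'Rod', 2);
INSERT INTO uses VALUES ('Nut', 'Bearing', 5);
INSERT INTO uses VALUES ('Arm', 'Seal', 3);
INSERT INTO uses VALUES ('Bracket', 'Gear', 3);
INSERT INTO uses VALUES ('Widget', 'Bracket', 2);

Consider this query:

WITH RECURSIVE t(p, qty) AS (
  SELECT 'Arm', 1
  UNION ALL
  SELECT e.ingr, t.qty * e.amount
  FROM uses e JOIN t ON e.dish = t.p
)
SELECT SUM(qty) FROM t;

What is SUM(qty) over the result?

12

Base: (Arm, qty=1).
Iteration 1: components of {Arm} -> Gizmo = 1*2 = 2, Seal = 1*3 = 3, Spring = 1*2 = 2.
Iteration 2: components of {Gizmo,Seal,Spring} -> Rod = 2*2 = 4.
Iteration 3: no further components; recursion stops.
SUM(qty) = 1 + 2 + 2 + 3 + 4 = 12.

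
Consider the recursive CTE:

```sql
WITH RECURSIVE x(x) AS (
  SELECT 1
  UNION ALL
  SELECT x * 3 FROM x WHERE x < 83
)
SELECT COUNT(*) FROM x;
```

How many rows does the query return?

6

Base: x=1.
Iteration 1: 1 < 83 holds -> x = 1 * 3 = 3.
Iteration 2: 3 < 83 holds -> x = 3 * 3 = 9.
Iteration 3: 9 < 83 holds -> x = 9 * 3 = 27.
Iteration 4: 27 < 83 holds -> x = 27 * 3 = 81.
Iteration 5: 81 < 83 holds -> x = 81 * 3 = 243.
Iteration 6: 243 < 83 fails; recursion stops.
Total rows emitted: 6.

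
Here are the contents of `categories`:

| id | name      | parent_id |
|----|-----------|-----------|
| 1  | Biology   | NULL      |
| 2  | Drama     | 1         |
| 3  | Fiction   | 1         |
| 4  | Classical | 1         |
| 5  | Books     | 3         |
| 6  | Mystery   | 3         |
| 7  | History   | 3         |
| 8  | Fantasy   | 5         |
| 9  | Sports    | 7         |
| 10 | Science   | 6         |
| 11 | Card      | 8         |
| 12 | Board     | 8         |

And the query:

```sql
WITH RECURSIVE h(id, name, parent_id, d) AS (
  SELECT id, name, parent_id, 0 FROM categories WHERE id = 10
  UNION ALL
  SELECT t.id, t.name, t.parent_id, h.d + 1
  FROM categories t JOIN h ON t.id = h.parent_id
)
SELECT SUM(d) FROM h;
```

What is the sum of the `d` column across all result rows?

6

Base: id=10 (Science), parent_id=6, d 0.
Iteration 1: join on id=6 -> Mystery (id 6, parent_id=3, d 1).
Iteration 2: join on id=3 -> Fiction (id 3, parent_id=1, d 2).
Iteration 3: join on id=1 -> Biology (id 1, parent_id=NULL, d 3).
Iteration 4: parent_id is NULL; no match; recursion stops.
SUM(d) = 0 + 1 + 2 + 3 = 6.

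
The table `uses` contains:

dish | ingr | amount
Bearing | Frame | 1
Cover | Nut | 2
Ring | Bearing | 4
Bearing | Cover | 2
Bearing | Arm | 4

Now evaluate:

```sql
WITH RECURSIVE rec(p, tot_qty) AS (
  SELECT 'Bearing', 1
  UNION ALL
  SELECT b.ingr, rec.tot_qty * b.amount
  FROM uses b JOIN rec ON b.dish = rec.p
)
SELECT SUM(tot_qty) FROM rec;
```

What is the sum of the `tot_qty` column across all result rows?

Base: (Bearing, tot_qty=1).
Iteration 1: components of {Bearing} -> Arm = 1*4 = 4, Cover = 1*2 = 2, Frame = 1*1 = 1.
Iteration 2: components of {Arm,Cover,Frame} -> Nut = 2*2 = 4.
Iteration 3: no further components; recursion stops.
SUM(tot_qty) = 1 + 2 + 1 + 4 + 4 = 12.

12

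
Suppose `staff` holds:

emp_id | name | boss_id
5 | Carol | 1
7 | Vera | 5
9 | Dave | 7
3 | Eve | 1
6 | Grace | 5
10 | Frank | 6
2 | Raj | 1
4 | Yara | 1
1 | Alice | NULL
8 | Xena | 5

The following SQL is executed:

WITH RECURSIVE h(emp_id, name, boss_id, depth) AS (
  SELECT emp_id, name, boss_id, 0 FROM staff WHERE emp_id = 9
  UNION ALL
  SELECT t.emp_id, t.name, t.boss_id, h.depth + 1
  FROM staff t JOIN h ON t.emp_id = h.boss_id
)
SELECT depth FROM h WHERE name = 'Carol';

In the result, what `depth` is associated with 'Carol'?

Base: emp_id=9 (Dave), boss_id=7, depth 0.
Iteration 1: join on emp_id=7 -> Vera (id 7, boss_id=5, depth 1).
Iteration 2: join on emp_id=5 -> Carol (id 5, boss_id=1, depth 2).
Iteration 3: join on emp_id=1 -> Alice (id 1, boss_id=NULL, depth 3).
Iteration 4: boss_id is NULL; no match; recursion stops.

2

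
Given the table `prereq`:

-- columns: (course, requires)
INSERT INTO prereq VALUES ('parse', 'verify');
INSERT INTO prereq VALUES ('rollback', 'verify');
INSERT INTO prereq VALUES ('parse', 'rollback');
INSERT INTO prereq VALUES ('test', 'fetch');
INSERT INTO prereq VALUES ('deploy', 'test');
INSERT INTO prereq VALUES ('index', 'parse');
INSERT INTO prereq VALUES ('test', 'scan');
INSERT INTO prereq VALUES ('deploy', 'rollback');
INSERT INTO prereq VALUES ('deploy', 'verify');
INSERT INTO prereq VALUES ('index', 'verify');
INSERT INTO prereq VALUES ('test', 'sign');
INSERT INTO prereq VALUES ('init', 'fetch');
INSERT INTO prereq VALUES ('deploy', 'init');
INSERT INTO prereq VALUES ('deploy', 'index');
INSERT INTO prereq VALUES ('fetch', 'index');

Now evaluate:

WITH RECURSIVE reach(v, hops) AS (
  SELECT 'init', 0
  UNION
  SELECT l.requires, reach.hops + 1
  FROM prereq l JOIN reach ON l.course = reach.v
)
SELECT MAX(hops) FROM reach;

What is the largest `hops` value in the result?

5

Base: (init, hops=0).
Iteration 1: edges from {init} -> (fetch, hops=1).
Iteration 2: edges from {fetch} -> (index, hops=2).
Iteration 3: edges from {index} -> (parse, hops=3), (verify, hops=3).
Iteration 4: edges from {parse,verify} -> (rollback, hops=4), (verify, hops=4).
Iteration 5: edges from {rollback,verify} -> (verify, hops=5).
Iteration 6: no outgoing edges from {verify}; recursion stops.
hops values: 0, 1, 2, 3, 3, 4, 4, 5; the maximum is 5.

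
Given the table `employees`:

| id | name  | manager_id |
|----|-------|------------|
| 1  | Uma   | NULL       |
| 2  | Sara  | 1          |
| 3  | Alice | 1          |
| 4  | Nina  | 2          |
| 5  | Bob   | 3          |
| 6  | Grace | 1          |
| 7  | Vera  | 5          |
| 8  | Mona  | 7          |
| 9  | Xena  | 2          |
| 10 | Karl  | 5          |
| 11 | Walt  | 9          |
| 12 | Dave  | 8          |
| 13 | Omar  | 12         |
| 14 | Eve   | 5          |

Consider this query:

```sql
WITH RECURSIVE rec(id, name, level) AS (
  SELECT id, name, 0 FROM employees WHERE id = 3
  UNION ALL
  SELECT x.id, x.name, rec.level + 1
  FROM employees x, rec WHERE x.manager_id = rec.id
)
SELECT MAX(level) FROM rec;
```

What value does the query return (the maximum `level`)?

Base: id=3 (Alice) at level 0.
Iteration 1: rows with manager_id in {3} -> Bob (id 5, level 1).
Iteration 2: rows with manager_id in {5} -> Vera (id 7, level 2), Karl (id 10, level 2), Eve (id 14, level 2).
Iteration 3: rows with manager_id in {7,10,14} -> Mona (id 8, level 3).
Iteration 4: rows with manager_id in {8} -> Dave (id 12, level 4).
Iteration 5: rows with manager_id in {12} -> Omar (id 13, level 5).
Iteration 6: no rows with manager_id in {13}; recursion stops.
level values: 0, 1, 2, 2, 2, 3, 4, 5; the maximum is 5.

5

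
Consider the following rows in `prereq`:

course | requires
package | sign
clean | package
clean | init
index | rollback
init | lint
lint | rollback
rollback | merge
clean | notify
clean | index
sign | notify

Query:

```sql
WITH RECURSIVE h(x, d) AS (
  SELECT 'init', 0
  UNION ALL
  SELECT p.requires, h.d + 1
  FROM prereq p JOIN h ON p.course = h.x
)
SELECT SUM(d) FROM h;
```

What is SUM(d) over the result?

Base: (init, d=0).
Iteration 1: edges from {init} -> (lint, d=1).
Iteration 2: edges from {lint} -> (rollback, d=2).
Iteration 3: edges from {rollback} -> (merge, d=3).
Iteration 4: no outgoing edges from {merge}; recursion stops.
SUM(d) = 0 + 1 + 2 + 3 = 6.

6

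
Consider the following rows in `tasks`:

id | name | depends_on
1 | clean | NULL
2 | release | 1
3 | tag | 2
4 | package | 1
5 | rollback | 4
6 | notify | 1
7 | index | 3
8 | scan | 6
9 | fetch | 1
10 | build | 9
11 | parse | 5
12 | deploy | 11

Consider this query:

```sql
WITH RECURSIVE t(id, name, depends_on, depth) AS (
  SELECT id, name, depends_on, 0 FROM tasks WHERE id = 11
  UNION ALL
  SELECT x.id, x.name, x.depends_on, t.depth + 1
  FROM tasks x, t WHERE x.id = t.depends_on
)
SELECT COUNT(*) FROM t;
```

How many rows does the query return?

Base: id=11 (parse), depends_on=5, depth 0.
Iteration 1: join on id=5 -> rollback (id 5, depends_on=4, depth 1).
Iteration 2: join on id=4 -> package (id 4, depends_on=1, depth 2).
Iteration 3: join on id=1 -> clean (id 1, depends_on=NULL, depth 3).
Iteration 4: depends_on is NULL; no match; recursion stops.
Total rows emitted: 4.

4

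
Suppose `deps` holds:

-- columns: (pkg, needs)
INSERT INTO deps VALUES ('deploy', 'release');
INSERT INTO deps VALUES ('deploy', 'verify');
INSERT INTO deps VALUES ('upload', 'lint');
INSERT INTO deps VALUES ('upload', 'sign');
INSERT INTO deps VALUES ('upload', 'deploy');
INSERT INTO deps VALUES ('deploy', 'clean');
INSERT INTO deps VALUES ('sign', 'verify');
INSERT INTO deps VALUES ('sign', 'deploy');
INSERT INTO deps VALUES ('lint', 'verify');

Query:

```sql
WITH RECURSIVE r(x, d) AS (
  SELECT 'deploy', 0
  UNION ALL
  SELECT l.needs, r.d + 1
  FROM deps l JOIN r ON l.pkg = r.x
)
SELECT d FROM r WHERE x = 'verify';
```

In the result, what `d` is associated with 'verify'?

1

Base: (deploy, d=0).
Iteration 1: edges from {deploy} -> (clean, d=1), (release, d=1), (verify, d=1).
Iteration 2: no outgoing edges from {clean,release,verify}; recursion stops.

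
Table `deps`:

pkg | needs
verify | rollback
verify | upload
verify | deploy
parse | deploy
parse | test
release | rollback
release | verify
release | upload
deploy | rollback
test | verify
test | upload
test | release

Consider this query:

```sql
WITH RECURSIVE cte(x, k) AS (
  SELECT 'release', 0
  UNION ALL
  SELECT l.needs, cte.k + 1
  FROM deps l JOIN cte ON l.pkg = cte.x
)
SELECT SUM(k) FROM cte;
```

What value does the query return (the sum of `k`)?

Base: (release, k=0).
Iteration 1: edges from {release} -> (rollback, k=1), (upload, k=1), (verify, k=1).
Iteration 2: edges from {rollback,upload,verify} -> (deploy, k=2), (rollback, k=2), (upload, k=2).
Iteration 3: edges from {deploy,rollback,upload} -> (rollback, k=3).
Iteration 4: no outgoing edges from {rollback}; recursion stops.
SUM(k) = 0 + 1 + 1 + 1 + 2 + 2 + 2 + 3 = 12.

12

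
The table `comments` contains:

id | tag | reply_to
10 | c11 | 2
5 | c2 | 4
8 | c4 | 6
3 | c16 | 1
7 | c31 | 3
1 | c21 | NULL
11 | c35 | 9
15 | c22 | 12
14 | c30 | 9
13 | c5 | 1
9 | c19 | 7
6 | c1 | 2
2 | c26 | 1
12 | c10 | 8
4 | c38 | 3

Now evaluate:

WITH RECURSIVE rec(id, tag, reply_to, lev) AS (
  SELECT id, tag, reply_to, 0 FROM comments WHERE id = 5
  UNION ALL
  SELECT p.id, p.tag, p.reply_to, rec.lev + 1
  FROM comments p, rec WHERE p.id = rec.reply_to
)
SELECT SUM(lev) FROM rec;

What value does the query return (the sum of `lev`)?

6

Base: id=5 (c2), reply_to=4, lev 0.
Iteration 1: join on id=4 -> c38 (id 4, reply_to=3, lev 1).
Iteration 2: join on id=3 -> c16 (id 3, reply_to=1, lev 2).
Iteration 3: join on id=1 -> c21 (id 1, reply_to=NULL, lev 3).
Iteration 4: reply_to is NULL; no match; recursion stops.
SUM(lev) = 0 + 1 + 2 + 3 = 6.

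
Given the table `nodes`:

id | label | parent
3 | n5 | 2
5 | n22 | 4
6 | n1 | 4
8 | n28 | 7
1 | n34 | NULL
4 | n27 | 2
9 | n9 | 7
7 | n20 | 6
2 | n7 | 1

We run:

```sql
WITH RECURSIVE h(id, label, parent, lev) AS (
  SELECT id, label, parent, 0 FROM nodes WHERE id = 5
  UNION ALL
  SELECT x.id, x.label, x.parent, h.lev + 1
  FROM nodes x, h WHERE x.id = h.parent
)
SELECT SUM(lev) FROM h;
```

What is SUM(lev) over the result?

6

Base: id=5 (n22), parent=4, lev 0.
Iteration 1: join on id=4 -> n27 (id 4, parent=2, lev 1).
Iteration 2: join on id=2 -> n7 (id 2, parent=1, lev 2).
Iteration 3: join on id=1 -> n34 (id 1, parent=NULL, lev 3).
Iteration 4: parent is NULL; no match; recursion stops.
SUM(lev) = 0 + 1 + 2 + 3 = 6.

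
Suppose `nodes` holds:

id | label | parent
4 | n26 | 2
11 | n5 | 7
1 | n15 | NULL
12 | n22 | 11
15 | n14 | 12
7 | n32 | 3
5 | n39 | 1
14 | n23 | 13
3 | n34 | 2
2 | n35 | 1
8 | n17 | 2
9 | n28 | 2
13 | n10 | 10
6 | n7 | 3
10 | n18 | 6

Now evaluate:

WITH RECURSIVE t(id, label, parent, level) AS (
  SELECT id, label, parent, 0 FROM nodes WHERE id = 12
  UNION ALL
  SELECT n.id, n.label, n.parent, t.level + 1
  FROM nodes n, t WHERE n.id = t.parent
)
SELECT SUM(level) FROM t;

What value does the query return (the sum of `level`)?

15

Base: id=12 (n22), parent=11, level 0.
Iteration 1: join on id=11 -> n5 (id 11, parent=7, level 1).
Iteration 2: join on id=7 -> n32 (id 7, parent=3, level 2).
Iteration 3: join on id=3 -> n34 (id 3, parent=2, level 3).
Iteration 4: join on id=2 -> n35 (id 2, parent=1, level 4).
Iteration 5: join on id=1 -> n15 (id 1, parent=NULL, level 5).
Iteration 6: parent is NULL; no match; recursion stops.
SUM(level) = 0 + 1 + 2 + 3 + 4 + 5 = 15.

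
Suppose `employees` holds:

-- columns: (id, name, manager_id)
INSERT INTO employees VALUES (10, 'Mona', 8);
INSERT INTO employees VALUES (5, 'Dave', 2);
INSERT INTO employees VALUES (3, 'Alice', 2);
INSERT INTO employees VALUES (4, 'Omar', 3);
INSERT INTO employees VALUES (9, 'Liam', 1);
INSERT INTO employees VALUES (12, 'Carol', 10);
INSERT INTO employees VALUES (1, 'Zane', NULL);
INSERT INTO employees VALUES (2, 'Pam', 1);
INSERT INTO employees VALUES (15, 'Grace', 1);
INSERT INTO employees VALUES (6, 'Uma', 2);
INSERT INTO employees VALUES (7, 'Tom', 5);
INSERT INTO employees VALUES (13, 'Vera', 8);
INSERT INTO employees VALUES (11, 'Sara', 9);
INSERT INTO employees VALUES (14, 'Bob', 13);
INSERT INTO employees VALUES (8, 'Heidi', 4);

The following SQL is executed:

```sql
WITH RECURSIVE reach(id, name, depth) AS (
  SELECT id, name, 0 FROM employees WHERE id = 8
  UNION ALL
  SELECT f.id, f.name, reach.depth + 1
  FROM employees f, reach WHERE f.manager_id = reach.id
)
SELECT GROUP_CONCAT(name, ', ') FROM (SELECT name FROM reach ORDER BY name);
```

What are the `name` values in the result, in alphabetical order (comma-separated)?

Base: id=8 (Heidi) at depth 0.
Iteration 1: rows with manager_id in {8} -> Mona (id 10, depth 1), Vera (id 13, depth 1).
Iteration 2: rows with manager_id in {10,13} -> Carol (id 12, depth 2), Bob (id 14, depth 2).
Iteration 3: no rows with manager_id in {12,14}; recursion stops.

Bob, Carol, Heidi, Mona, Vera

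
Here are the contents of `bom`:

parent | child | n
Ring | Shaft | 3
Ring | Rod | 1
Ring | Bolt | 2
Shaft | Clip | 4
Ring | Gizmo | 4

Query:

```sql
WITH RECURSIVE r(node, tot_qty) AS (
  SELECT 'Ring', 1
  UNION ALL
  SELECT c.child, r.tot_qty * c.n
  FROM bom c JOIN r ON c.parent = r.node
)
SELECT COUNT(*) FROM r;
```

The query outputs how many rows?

Base: (Ring, tot_qty=1).
Iteration 1: components of {Ring} -> Bolt = 1*2 = 2, Gizmo = 1*4 = 4, Rod = 1*1 = 1, Shaft = 1*3 = 3.
Iteration 2: components of {Bolt,Gizmo,Rod,Shaft} -> Clip = 3*4 = 12.
Iteration 3: no further components; recursion stops.
Total rows emitted: 6.

6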